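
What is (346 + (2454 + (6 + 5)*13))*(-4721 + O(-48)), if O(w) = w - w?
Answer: -13893903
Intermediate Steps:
O(w) = 0
(346 + (2454 + (6 + 5)*13))*(-4721 + O(-48)) = (346 + (2454 + (6 + 5)*13))*(-4721 + 0) = (346 + (2454 + 11*13))*(-4721) = (346 + (2454 + 143))*(-4721) = (346 + 2597)*(-4721) = 2943*(-4721) = -13893903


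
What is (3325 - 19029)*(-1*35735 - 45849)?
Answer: 1281195136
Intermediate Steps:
(3325 - 19029)*(-1*35735 - 45849) = -15704*(-35735 - 45849) = -15704*(-81584) = 1281195136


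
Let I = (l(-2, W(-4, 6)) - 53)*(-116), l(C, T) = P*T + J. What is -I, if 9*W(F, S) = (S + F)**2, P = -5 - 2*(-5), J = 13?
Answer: -39440/9 ≈ -4382.2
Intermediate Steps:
P = 5 (P = -5 + 10 = 5)
W(F, S) = (F + S)**2/9 (W(F, S) = (S + F)**2/9 = (F + S)**2/9)
l(C, T) = 13 + 5*T (l(C, T) = 5*T + 13 = 13 + 5*T)
I = 39440/9 (I = ((13 + 5*((-4 + 6)**2/9)) - 53)*(-116) = ((13 + 5*((1/9)*2**2)) - 53)*(-116) = ((13 + 5*((1/9)*4)) - 53)*(-116) = ((13 + 5*(4/9)) - 53)*(-116) = ((13 + 20/9) - 53)*(-116) = (137/9 - 53)*(-116) = -340/9*(-116) = 39440/9 ≈ 4382.2)
-I = -1*39440/9 = -39440/9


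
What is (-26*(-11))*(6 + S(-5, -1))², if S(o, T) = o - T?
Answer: 1144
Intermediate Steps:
(-26*(-11))*(6 + S(-5, -1))² = (-26*(-11))*(6 + (-5 - 1*(-1)))² = 286*(6 + (-5 + 1))² = 286*(6 - 4)² = 286*2² = 286*4 = 1144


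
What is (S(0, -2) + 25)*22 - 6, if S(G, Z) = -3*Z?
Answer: 676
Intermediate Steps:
(S(0, -2) + 25)*22 - 6 = (-3*(-2) + 25)*22 - 6 = (6 + 25)*22 - 6 = 31*22 - 6 = 682 - 6 = 676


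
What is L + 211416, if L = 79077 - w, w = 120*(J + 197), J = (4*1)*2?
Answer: 265893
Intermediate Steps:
J = 8 (J = 4*2 = 8)
w = 24600 (w = 120*(8 + 197) = 120*205 = 24600)
L = 54477 (L = 79077 - 1*24600 = 79077 - 24600 = 54477)
L + 211416 = 54477 + 211416 = 265893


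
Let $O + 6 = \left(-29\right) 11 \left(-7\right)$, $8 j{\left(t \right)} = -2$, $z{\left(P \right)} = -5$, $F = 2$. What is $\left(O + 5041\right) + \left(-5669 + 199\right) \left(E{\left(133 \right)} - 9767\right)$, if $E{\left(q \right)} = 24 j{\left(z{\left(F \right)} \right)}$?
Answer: $53465578$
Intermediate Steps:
$j{\left(t \right)} = - \frac{1}{4}$ ($j{\left(t \right)} = \frac{1}{8} \left(-2\right) = - \frac{1}{4}$)
$O = 2227$ ($O = -6 + \left(-29\right) 11 \left(-7\right) = -6 - -2233 = -6 + 2233 = 2227$)
$E{\left(q \right)} = -6$ ($E{\left(q \right)} = 24 \left(- \frac{1}{4}\right) = -6$)
$\left(O + 5041\right) + \left(-5669 + 199\right) \left(E{\left(133 \right)} - 9767\right) = \left(2227 + 5041\right) + \left(-5669 + 199\right) \left(-6 - 9767\right) = 7268 - -53458310 = 7268 + 53458310 = 53465578$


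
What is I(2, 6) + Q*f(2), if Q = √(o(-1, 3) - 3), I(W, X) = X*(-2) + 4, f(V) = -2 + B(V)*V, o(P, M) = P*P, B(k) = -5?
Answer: -8 - 12*I*√2 ≈ -8.0 - 16.971*I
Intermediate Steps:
o(P, M) = P²
f(V) = -2 - 5*V
I(W, X) = 4 - 2*X (I(W, X) = -2*X + 4 = 4 - 2*X)
Q = I*√2 (Q = √((-1)² - 3) = √(1 - 3) = √(-2) = I*√2 ≈ 1.4142*I)
I(2, 6) + Q*f(2) = (4 - 2*6) + (I*√2)*(-2 - 5*2) = (4 - 12) + (I*√2)*(-2 - 10) = -8 + (I*√2)*(-12) = -8 - 12*I*√2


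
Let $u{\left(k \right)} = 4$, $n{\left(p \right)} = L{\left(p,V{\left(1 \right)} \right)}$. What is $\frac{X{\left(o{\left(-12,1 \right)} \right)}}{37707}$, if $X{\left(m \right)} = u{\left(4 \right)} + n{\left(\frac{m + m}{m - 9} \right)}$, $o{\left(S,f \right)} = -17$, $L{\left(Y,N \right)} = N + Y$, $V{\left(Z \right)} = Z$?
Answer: $\frac{82}{490191} \approx 0.00016728$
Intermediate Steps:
$n{\left(p \right)} = 1 + p$
$X{\left(m \right)} = 5 + \frac{2 m}{-9 + m}$ ($X{\left(m \right)} = 4 + \left(1 + \frac{m + m}{m - 9}\right) = 4 + \left(1 + \frac{2 m}{-9 + m}\right) = 5 + \frac{2 m}{-9 + m}$)
$\frac{X{\left(o{\left(-12,1 \right)} \right)}}{37707} = \frac{\frac{1}{-9 - 17} \left(-45 + 7 \left(-17\right)\right)}{37707} = \frac{-45 - 119}{-26} \cdot \frac{1}{37707} = \left(- \frac{1}{26}\right) \left(-164\right) \frac{1}{37707} = \frac{82}{13} \cdot \frac{1}{37707} = \frac{82}{490191}$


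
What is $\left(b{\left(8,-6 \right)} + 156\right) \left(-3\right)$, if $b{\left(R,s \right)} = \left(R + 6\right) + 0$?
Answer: $-510$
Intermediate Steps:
$b{\left(R,s \right)} = 6 + R$ ($b{\left(R,s \right)} = \left(6 + R\right) + 0 = 6 + R$)
$\left(b{\left(8,-6 \right)} + 156\right) \left(-3\right) = \left(\left(6 + 8\right) + 156\right) \left(-3\right) = \left(14 + 156\right) \left(-3\right) = 170 \left(-3\right) = -510$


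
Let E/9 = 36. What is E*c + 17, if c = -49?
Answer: -15859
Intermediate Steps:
E = 324 (E = 9*36 = 324)
E*c + 17 = 324*(-49) + 17 = -15876 + 17 = -15859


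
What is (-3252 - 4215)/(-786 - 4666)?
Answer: 7467/5452 ≈ 1.3696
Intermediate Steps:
(-3252 - 4215)/(-786 - 4666) = -7467/(-5452) = -7467*(-1/5452) = 7467/5452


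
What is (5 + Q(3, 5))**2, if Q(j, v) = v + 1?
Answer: 121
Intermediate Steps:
Q(j, v) = 1 + v
(5 + Q(3, 5))**2 = (5 + (1 + 5))**2 = (5 + 6)**2 = 11**2 = 121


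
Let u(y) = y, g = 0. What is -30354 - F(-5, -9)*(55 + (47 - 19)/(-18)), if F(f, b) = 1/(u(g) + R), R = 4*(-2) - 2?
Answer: -2731379/90 ≈ -30349.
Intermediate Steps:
R = -10 (R = -8 - 2 = -10)
F(f, b) = -⅒ (F(f, b) = 1/(0 - 10) = 1/(-10) = -⅒)
-30354 - F(-5, -9)*(55 + (47 - 19)/(-18)) = -30354 - (-1)*(55 + (47 - 19)/(-18))/10 = -30354 - (-1)*(55 + 28*(-1/18))/10 = -30354 - (-1)*(55 - 14/9)/10 = -30354 - (-1)*481/(10*9) = -30354 - 1*(-481/90) = -30354 + 481/90 = -2731379/90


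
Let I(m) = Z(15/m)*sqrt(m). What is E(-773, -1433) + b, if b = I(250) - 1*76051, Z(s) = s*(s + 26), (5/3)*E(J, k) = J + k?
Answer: -386873/5 + 3909*sqrt(10)/500 ≈ -77350.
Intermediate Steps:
E(J, k) = 3*J/5 + 3*k/5 (E(J, k) = 3*(J + k)/5 = 3*J/5 + 3*k/5)
Z(s) = s*(26 + s)
I(m) = 15*(26 + 15/m)/sqrt(m) (I(m) = ((15/m)*(26 + 15/m))*sqrt(m) = (15*(26 + 15/m)/m)*sqrt(m) = 15*(26 + 15/m)/sqrt(m))
b = -76051 + 3909*sqrt(10)/500 (b = 15*(15 + 26*250)/250**(3/2) - 1*76051 = 15*(sqrt(10)/12500)*(15 + 6500) - 76051 = 15*(sqrt(10)/12500)*6515 - 76051 = 3909*sqrt(10)/500 - 76051 = -76051 + 3909*sqrt(10)/500 ≈ -76026.)
E(-773, -1433) + b = ((3/5)*(-773) + (3/5)*(-1433)) + (-76051 + 3909*sqrt(10)/500) = (-2319/5 - 4299/5) + (-76051 + 3909*sqrt(10)/500) = -6618/5 + (-76051 + 3909*sqrt(10)/500) = -386873/5 + 3909*sqrt(10)/500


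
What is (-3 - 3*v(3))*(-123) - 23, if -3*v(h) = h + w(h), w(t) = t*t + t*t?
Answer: -2237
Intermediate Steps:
w(t) = 2*t**2 (w(t) = t**2 + t**2 = 2*t**2)
v(h) = -2*h**2/3 - h/3 (v(h) = -(h + 2*h**2)/3 = -2*h**2/3 - h/3)
(-3 - 3*v(3))*(-123) - 23 = (-3 - 3*(-1 - 2*3))*(-123) - 23 = (-3 - 3*(-1 - 6))*(-123) - 23 = (-3 - 3*(-7))*(-123) - 23 = (-3 + 21)*(-123) - 23 = 18*(-123) - 23 = -2214 - 23 = -2237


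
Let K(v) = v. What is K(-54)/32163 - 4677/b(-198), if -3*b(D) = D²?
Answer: 16635631/46700676 ≈ 0.35622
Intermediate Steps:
b(D) = -D²/3
K(-54)/32163 - 4677/b(-198) = -54/32163 - 4677/((-⅓*(-198)²)) = -54*1/32163 - 4677/((-⅓*39204)) = -18/10721 - 4677/(-13068) = -18/10721 - 4677*(-1/13068) = -18/10721 + 1559/4356 = 16635631/46700676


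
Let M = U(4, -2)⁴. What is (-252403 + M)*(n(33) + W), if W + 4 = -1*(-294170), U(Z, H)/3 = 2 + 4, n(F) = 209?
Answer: -43398823125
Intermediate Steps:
U(Z, H) = 18 (U(Z, H) = 3*(2 + 4) = 3*6 = 18)
W = 294166 (W = -4 - 1*(-294170) = -4 + 294170 = 294166)
M = 104976 (M = 18⁴ = 104976)
(-252403 + M)*(n(33) + W) = (-252403 + 104976)*(209 + 294166) = -147427*294375 = -43398823125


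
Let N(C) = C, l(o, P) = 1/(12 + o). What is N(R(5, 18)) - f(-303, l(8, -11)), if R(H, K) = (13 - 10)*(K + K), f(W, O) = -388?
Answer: 496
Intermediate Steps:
R(H, K) = 6*K (R(H, K) = 3*(2*K) = 6*K)
N(R(5, 18)) - f(-303, l(8, -11)) = 6*18 - 1*(-388) = 108 + 388 = 496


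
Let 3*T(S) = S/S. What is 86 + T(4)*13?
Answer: 271/3 ≈ 90.333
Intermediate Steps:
T(S) = ⅓ (T(S) = (S/S)/3 = (⅓)*1 = ⅓)
86 + T(4)*13 = 86 + (⅓)*13 = 86 + 13/3 = 271/3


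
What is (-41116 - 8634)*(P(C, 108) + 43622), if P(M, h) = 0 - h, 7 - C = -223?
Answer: -2164821500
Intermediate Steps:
C = 230 (C = 7 - 1*(-223) = 7 + 223 = 230)
P(M, h) = -h
(-41116 - 8634)*(P(C, 108) + 43622) = (-41116 - 8634)*(-1*108 + 43622) = -49750*(-108 + 43622) = -49750*43514 = -2164821500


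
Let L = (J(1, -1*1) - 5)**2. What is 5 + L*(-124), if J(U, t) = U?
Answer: -1979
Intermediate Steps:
L = 16 (L = (1 - 5)**2 = (-4)**2 = 16)
5 + L*(-124) = 5 + 16*(-124) = 5 - 1984 = -1979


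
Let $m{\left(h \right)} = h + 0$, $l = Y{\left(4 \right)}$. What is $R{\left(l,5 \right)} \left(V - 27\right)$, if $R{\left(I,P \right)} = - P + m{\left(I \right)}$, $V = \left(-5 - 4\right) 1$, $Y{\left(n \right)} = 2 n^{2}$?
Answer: $-972$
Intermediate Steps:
$V = -9$ ($V = \left(-9\right) 1 = -9$)
$l = 32$ ($l = 2 \cdot 4^{2} = 2 \cdot 16 = 32$)
$m{\left(h \right)} = h$
$R{\left(I,P \right)} = I - P$ ($R{\left(I,P \right)} = - P + I = I - P$)
$R{\left(l,5 \right)} \left(V - 27\right) = \left(32 - 5\right) \left(-9 - 27\right) = \left(32 - 5\right) \left(-36\right) = 27 \left(-36\right) = -972$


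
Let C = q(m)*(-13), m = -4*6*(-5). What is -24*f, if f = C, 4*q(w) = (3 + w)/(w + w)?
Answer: 1599/40 ≈ 39.975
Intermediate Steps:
m = 120 (m = -24*(-5) = 120)
q(w) = (3 + w)/(8*w) (q(w) = ((3 + w)/(w + w))/4 = ((3 + w)/((2*w)))/4 = ((3 + w)*(1/(2*w)))/4 = ((3 + w)/(2*w))/4 = (3 + w)/(8*w))
C = -533/320 (C = ((⅛)*(3 + 120)/120)*(-13) = ((⅛)*(1/120)*123)*(-13) = (41/320)*(-13) = -533/320 ≈ -1.6656)
f = -533/320 ≈ -1.6656
-24*f = -24*(-533/320) = 1599/40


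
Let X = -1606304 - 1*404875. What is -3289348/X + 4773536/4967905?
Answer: 25941603734884/9991346209995 ≈ 2.5964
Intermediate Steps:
X = -2011179 (X = -1606304 - 404875 = -2011179)
-3289348/X + 4773536/4967905 = -3289348/(-2011179) + 4773536/4967905 = -3289348*(-1/2011179) + 4773536*(1/4967905) = 3289348/2011179 + 4773536/4967905 = 25941603734884/9991346209995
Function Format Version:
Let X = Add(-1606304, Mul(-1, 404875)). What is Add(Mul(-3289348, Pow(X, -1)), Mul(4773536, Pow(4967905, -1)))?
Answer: Rational(25941603734884, 9991346209995) ≈ 2.5964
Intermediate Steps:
X = -2011179 (X = Add(-1606304, -404875) = -2011179)
Add(Mul(-3289348, Pow(X, -1)), Mul(4773536, Pow(4967905, -1))) = Add(Mul(-3289348, Pow(-2011179, -1)), Mul(4773536, Pow(4967905, -1))) = Add(Mul(-3289348, Rational(-1, 2011179)), Mul(4773536, Rational(1, 4967905))) = Add(Rational(3289348, 2011179), Rational(4773536, 4967905)) = Rational(25941603734884, 9991346209995)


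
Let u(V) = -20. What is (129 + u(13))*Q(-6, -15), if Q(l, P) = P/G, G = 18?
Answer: -545/6 ≈ -90.833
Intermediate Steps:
Q(l, P) = P/18
(129 + u(13))*Q(-6, -15) = (129 - 20)*((1/18)*(-15)) = 109*(-5/6) = -545/6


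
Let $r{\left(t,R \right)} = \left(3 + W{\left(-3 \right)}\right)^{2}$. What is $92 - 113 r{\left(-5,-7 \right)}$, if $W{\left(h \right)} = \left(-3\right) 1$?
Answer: $92$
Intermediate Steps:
$W{\left(h \right)} = -3$
$r{\left(t,R \right)} = 0$ ($r{\left(t,R \right)} = \left(3 - 3\right)^{2} = 0^{2} = 0$)
$92 - 113 r{\left(-5,-7 \right)} = 92 - 0 = 92 + 0 = 92$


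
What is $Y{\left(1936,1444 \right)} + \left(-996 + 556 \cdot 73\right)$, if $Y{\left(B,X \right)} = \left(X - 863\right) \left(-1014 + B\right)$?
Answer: $575274$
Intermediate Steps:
$Y{\left(B,X \right)} = \left(-1014 + B\right) \left(-863 + X\right)$ ($Y{\left(B,X \right)} = \left(-863 + X\right) \left(-1014 + B\right) = \left(-1014 + B\right) \left(-863 + X\right)$)
$Y{\left(1936,1444 \right)} + \left(-996 + 556 \cdot 73\right) = \left(875082 - 1464216 - 1670768 + 1936 \cdot 1444\right) + \left(-996 + 556 \cdot 73\right) = \left(875082 - 1464216 - 1670768 + 2795584\right) + \left(-996 + 40588\right) = 535682 + 39592 = 575274$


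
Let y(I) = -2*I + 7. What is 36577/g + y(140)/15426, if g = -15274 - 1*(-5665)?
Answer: -20994817/5489942 ≈ -3.8242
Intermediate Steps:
y(I) = 7 - 2*I
g = -9609 (g = -15274 + 5665 = -9609)
36577/g + y(140)/15426 = 36577/(-9609) + (7 - 2*140)/15426 = 36577*(-1/9609) + (7 - 280)*(1/15426) = -36577/9609 - 273*1/15426 = -36577/9609 - 91/5142 = -20994817/5489942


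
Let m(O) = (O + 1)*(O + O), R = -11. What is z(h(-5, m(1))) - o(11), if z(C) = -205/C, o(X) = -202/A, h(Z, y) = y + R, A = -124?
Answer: 12003/434 ≈ 27.657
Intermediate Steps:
m(O) = 2*O*(1 + O) (m(O) = (1 + O)*(2*O) = 2*O*(1 + O))
h(Z, y) = -11 + y (h(Z, y) = y - 11 = -11 + y)
o(X) = 101/62 (o(X) = -202/(-124) = -202*(-1/124) = 101/62)
z(h(-5, m(1))) - o(11) = -205/(-11 + 2*1*(1 + 1)) - 1*101/62 = -205/(-11 + 2*1*2) - 101/62 = -205/(-11 + 4) - 101/62 = -205/(-7) - 101/62 = -205*(-⅐) - 101/62 = 205/7 - 101/62 = 12003/434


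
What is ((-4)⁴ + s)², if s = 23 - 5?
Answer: 75076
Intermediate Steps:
s = 18
((-4)⁴ + s)² = ((-4)⁴ + 18)² = (256 + 18)² = 274² = 75076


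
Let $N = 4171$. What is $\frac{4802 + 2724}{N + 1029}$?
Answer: $\frac{3763}{2600} \approx 1.4473$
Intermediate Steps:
$\frac{4802 + 2724}{N + 1029} = \frac{4802 + 2724}{4171 + 1029} = \frac{7526}{5200} = 7526 \cdot \frac{1}{5200} = \frac{3763}{2600}$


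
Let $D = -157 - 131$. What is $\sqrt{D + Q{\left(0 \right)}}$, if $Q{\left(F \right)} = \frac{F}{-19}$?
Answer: $12 i \sqrt{2} \approx 16.971 i$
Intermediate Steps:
$D = -288$ ($D = -157 - 131 = -288$)
$Q{\left(F \right)} = - \frac{F}{19}$ ($Q{\left(F \right)} = F \left(- \frac{1}{19}\right) = - \frac{F}{19}$)
$\sqrt{D + Q{\left(0 \right)}} = \sqrt{-288 - 0} = \sqrt{-288 + 0} = \sqrt{-288} = 12 i \sqrt{2}$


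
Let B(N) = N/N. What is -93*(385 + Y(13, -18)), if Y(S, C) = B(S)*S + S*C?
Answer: -15252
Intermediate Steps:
B(N) = 1
Y(S, C) = S + C*S (Y(S, C) = 1*S + S*C = S + C*S)
-93*(385 + Y(13, -18)) = -93*(385 + 13*(1 - 18)) = -93*(385 + 13*(-17)) = -93*(385 - 221) = -93*164 = -15252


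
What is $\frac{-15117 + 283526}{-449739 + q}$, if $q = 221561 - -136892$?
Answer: $- \frac{268409}{91286} \approx -2.9403$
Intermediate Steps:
$q = 358453$ ($q = 221561 + 136892 = 358453$)
$\frac{-15117 + 283526}{-449739 + q} = \frac{-15117 + 283526}{-449739 + 358453} = \frac{268409}{-91286} = 268409 \left(- \frac{1}{91286}\right) = - \frac{268409}{91286}$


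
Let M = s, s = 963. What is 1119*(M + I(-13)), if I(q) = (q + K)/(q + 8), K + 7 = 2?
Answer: 5408127/5 ≈ 1.0816e+6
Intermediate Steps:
K = -5 (K = -7 + 2 = -5)
I(q) = (-5 + q)/(8 + q) (I(q) = (q - 5)/(q + 8) = (-5 + q)/(8 + q))
M = 963
1119*(M + I(-13)) = 1119*(963 + (-5 - 13)/(8 - 13)) = 1119*(963 - 18/(-5)) = 1119*(963 - ⅕*(-18)) = 1119*(963 + 18/5) = 1119*(4833/5) = 5408127/5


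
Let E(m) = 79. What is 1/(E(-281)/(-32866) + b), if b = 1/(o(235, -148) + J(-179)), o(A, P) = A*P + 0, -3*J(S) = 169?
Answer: -3434792794/8354809 ≈ -411.12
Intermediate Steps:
J(S) = -169/3 (J(S) = -⅓*169 = -169/3)
o(A, P) = A*P
b = -3/104509 (b = 1/(235*(-148) - 169/3) = 1/(-34780 - 169/3) = 1/(-104509/3) = -3/104509 ≈ -2.8706e-5)
1/(E(-281)/(-32866) + b) = 1/(79/(-32866) - 3/104509) = 1/(79*(-1/32866) - 3/104509) = 1/(-79/32866 - 3/104509) = 1/(-8354809/3434792794) = -3434792794/8354809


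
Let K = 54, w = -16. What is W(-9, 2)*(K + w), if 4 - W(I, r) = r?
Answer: 76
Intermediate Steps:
W(I, r) = 4 - r
W(-9, 2)*(K + w) = (4 - 1*2)*(54 - 16) = (4 - 2)*38 = 2*38 = 76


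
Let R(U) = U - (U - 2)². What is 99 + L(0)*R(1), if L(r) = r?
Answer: 99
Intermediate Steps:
R(U) = U - (-2 + U)²
99 + L(0)*R(1) = 99 + 0*(1 - (-2 + 1)²) = 99 + 0*(1 - 1*(-1)²) = 99 + 0*(1 - 1*1) = 99 + 0*(1 - 1) = 99 + 0*0 = 99 + 0 = 99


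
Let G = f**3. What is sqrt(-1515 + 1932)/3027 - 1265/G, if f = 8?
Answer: -1265/512 + sqrt(417)/3027 ≈ -2.4640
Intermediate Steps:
G = 512 (G = 8**3 = 512)
sqrt(-1515 + 1932)/3027 - 1265/G = sqrt(-1515 + 1932)/3027 - 1265/512 = sqrt(417)*(1/3027) - 1265*1/512 = sqrt(417)/3027 - 1265/512 = -1265/512 + sqrt(417)/3027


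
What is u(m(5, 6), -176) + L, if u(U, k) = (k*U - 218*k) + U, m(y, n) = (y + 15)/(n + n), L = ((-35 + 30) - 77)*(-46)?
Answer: 125545/3 ≈ 41848.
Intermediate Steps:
L = 3772 (L = (-5 - 77)*(-46) = -82*(-46) = 3772)
m(y, n) = (15 + y)/(2*n) (m(y, n) = (15 + y)/((2*n)) = (15 + y)*(1/(2*n)) = (15 + y)/(2*n))
u(U, k) = U - 218*k + U*k (u(U, k) = (U*k - 218*k) + U = (-218*k + U*k) + U = U - 218*k + U*k)
u(m(5, 6), -176) + L = ((½)*(15 + 5)/6 - 218*(-176) + ((½)*(15 + 5)/6)*(-176)) + 3772 = ((½)*(⅙)*20 + 38368 + ((½)*(⅙)*20)*(-176)) + 3772 = (5/3 + 38368 + (5/3)*(-176)) + 3772 = (5/3 + 38368 - 880/3) + 3772 = 114229/3 + 3772 = 125545/3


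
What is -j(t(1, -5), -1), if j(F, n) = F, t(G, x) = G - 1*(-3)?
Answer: -4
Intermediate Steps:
t(G, x) = 3 + G (t(G, x) = G + 3 = 3 + G)
-j(t(1, -5), -1) = -(3 + 1) = -1*4 = -4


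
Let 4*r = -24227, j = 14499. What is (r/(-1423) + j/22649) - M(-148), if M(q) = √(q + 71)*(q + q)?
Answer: 631245631/128918108 + 296*I*√77 ≈ 4.8965 + 2597.4*I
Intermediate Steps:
r = -24227/4 (r = (¼)*(-24227) = -24227/4 ≈ -6056.8)
M(q) = 2*q*√(71 + q) (M(q) = √(71 + q)*(2*q) = 2*q*√(71 + q))
(r/(-1423) + j/22649) - M(-148) = (-24227/4/(-1423) + 14499/22649) - 2*(-148)*√(71 - 148) = (-24227/4*(-1/1423) + 14499*(1/22649)) - 2*(-148)*√(-77) = (24227/5692 + 14499/22649) - 2*(-148)*I*√77 = 631245631/128918108 - (-296)*I*√77 = 631245631/128918108 + 296*I*√77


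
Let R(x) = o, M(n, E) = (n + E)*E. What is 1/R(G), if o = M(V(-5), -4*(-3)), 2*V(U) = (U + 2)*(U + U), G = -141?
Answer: 1/324 ≈ 0.0030864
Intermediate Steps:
V(U) = U*(2 + U) (V(U) = ((U + 2)*(U + U))/2 = ((2 + U)*(2*U))/2 = (2*U*(2 + U))/2 = U*(2 + U))
M(n, E) = E*(E + n) (M(n, E) = (E + n)*E = E*(E + n))
o = 324 (o = (-4*(-3))*(-4*(-3) - 5*(2 - 5)) = 12*(12 - 5*(-3)) = 12*(12 + 15) = 12*27 = 324)
R(x) = 324
1/R(G) = 1/324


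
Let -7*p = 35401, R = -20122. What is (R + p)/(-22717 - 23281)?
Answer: 176255/321986 ≈ 0.54740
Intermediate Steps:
p = -35401/7 (p = -⅐*35401 = -35401/7 ≈ -5057.3)
(R + p)/(-22717 - 23281) = (-20122 - 35401/7)/(-22717 - 23281) = -176255/7/(-45998) = -176255/7*(-1/45998) = 176255/321986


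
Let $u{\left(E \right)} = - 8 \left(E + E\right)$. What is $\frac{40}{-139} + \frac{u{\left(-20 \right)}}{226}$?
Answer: $\frac{17720}{15707} \approx 1.1282$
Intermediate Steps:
$u{\left(E \right)} = - 16 E$ ($u{\left(E \right)} = - 8 \cdot 2 E = - 16 E$)
$\frac{40}{-139} + \frac{u{\left(-20 \right)}}{226} = \frac{40}{-139} + \frac{\left(-16\right) \left(-20\right)}{226} = 40 \left(- \frac{1}{139}\right) + 320 \cdot \frac{1}{226} = - \frac{40}{139} + \frac{160}{113} = \frac{17720}{15707}$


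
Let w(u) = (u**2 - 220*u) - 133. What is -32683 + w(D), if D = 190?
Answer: -38516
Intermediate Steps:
w(u) = -133 + u**2 - 220*u
-32683 + w(D) = -32683 + (-133 + 190**2 - 220*190) = -32683 + (-133 + 36100 - 41800) = -32683 - 5833 = -38516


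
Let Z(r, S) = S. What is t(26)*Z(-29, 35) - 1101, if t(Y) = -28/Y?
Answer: -14803/13 ≈ -1138.7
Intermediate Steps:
t(26)*Z(-29, 35) - 1101 = -28/26*35 - 1101 = -28*1/26*35 - 1101 = -14/13*35 - 1101 = -490/13 - 1101 = -14803/13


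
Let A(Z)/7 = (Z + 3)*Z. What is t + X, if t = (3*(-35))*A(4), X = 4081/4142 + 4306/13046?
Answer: -556000376191/27018266 ≈ -20579.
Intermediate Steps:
A(Z) = 7*Z*(3 + Z) (A(Z) = 7*((Z + 3)*Z) = 7*((3 + Z)*Z) = 7*(Z*(3 + Z)) = 7*Z*(3 + Z))
X = 35538089/27018266 (X = 4081*(1/4142) + 4306*(1/13046) = 4081/4142 + 2153/6523 = 35538089/27018266 ≈ 1.3153)
t = -20580 (t = (3*(-35))*(7*4*(3 + 4)) = -735*4*7 = -105*196 = -20580)
t + X = -20580 + 35538089/27018266 = -556000376191/27018266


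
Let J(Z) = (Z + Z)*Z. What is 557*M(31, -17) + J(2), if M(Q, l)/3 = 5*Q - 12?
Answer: 238961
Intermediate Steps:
J(Z) = 2*Z² (J(Z) = (2*Z)*Z = 2*Z²)
M(Q, l) = -36 + 15*Q (M(Q, l) = 3*(5*Q - 12) = 3*(-12 + 5*Q) = -36 + 15*Q)
557*M(31, -17) + J(2) = 557*(-36 + 15*31) + 2*2² = 557*(-36 + 465) + 2*4 = 557*429 + 8 = 238953 + 8 = 238961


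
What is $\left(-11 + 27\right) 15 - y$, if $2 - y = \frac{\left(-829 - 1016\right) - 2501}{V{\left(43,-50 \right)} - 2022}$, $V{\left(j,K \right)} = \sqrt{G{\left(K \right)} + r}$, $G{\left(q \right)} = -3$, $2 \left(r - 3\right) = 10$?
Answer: $\frac{23947454}{99719} + \frac{106 \sqrt{5}}{99719} \approx 240.15$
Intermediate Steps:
$r = 8$ ($r = 3 + \frac{1}{2} \cdot 10 = 3 + 5 = 8$)
$V{\left(j,K \right)} = \sqrt{5}$ ($V{\left(j,K \right)} = \sqrt{-3 + 8} = \sqrt{5}$)
$y = 2 + \frac{4346}{-2022 + \sqrt{5}}$ ($y = 2 - \frac{\left(-829 - 1016\right) - 2501}{\sqrt{5} - 2022} = 2 - \frac{-1845 - 2501}{-2022 + \sqrt{5}} = 2 - - \frac{4346}{-2022 + \sqrt{5}} = 2 + \frac{4346}{-2022 + \sqrt{5}} \approx -0.15174$)
$\left(-11 + 27\right) 15 - y = \left(-11 + 27\right) 15 - \left(- \frac{14894}{99719} - \frac{106 \sqrt{5}}{99719}\right) = 16 \cdot 15 + \left(\frac{14894}{99719} + \frac{106 \sqrt{5}}{99719}\right) = 240 + \left(\frac{14894}{99719} + \frac{106 \sqrt{5}}{99719}\right) = \frac{23947454}{99719} + \frac{106 \sqrt{5}}{99719}$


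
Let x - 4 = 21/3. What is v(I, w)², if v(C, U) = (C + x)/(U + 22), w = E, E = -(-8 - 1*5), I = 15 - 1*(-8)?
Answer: 1156/1225 ≈ 0.94367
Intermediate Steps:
I = 23 (I = 15 + 8 = 23)
x = 11 (x = 4 + 21/3 = 4 + 21*(⅓) = 4 + 7 = 11)
E = 13 (E = -(-8 - 5) = -1*(-13) = 13)
w = 13
v(C, U) = (11 + C)/(22 + U) (v(C, U) = (C + 11)/(U + 22) = (11 + C)/(22 + U))
v(I, w)² = ((11 + 23)/(22 + 13))² = (34/35)² = 1156/1225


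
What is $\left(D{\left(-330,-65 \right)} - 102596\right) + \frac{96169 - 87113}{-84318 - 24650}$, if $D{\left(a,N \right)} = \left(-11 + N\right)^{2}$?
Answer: $- \frac{1318786352}{13621} \approx -96820.0$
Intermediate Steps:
$\left(D{\left(-330,-65 \right)} - 102596\right) + \frac{96169 - 87113}{-84318 - 24650} = \left(\left(-11 - 65\right)^{2} - 102596\right) + \frac{96169 - 87113}{-84318 - 24650} = \left(\left(-76\right)^{2} - 102596\right) + \frac{9056}{-108968} = \left(5776 - 102596\right) + 9056 \left(- \frac{1}{108968}\right) = -96820 - \frac{1132}{13621} = - \frac{1318786352}{13621}$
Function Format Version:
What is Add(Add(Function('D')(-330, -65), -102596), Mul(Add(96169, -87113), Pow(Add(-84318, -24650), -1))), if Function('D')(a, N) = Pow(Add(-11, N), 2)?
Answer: Rational(-1318786352, 13621) ≈ -96820.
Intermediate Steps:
Add(Add(Function('D')(-330, -65), -102596), Mul(Add(96169, -87113), Pow(Add(-84318, -24650), -1))) = Add(Add(Pow(Add(-11, -65), 2), -102596), Mul(Add(96169, -87113), Pow(Add(-84318, -24650), -1))) = Add(Add(Pow(-76, 2), -102596), Mul(9056, Pow(-108968, -1))) = Add(Add(5776, -102596), Mul(9056, Rational(-1, 108968))) = Add(-96820, Rational(-1132, 13621)) = Rational(-1318786352, 13621)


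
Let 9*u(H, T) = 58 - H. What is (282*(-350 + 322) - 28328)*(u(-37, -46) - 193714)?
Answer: 63150422144/9 ≈ 7.0167e+9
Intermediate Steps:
u(H, T) = 58/9 - H/9 (u(H, T) = (58 - H)/9 = 58/9 - H/9)
(282*(-350 + 322) - 28328)*(u(-37, -46) - 193714) = (282*(-350 + 322) - 28328)*((58/9 - 1/9*(-37)) - 193714) = (282*(-28) - 28328)*((58/9 + 37/9) - 193714) = (-7896 - 28328)*(95/9 - 193714) = -36224*(-1743331/9) = 63150422144/9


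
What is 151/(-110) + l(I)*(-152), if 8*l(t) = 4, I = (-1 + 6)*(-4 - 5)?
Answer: -8511/110 ≈ -77.373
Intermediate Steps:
I = -45 (I = 5*(-9) = -45)
l(t) = 1/2 (l(t) = (1/8)*4 = 1/2)
151/(-110) + l(I)*(-152) = 151/(-110) + (1/2)*(-152) = 151*(-1/110) - 76 = -151/110 - 76 = -8511/110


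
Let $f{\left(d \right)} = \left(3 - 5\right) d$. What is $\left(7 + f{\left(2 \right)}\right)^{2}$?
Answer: $9$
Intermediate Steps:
$f{\left(d \right)} = - 2 d$
$\left(7 + f{\left(2 \right)}\right)^{2} = \left(7 - 4\right)^{2} = 3^{2} = 9$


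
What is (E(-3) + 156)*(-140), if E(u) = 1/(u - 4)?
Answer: -21820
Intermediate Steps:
E(u) = 1/(-4 + u)
(E(-3) + 156)*(-140) = (1/(-4 - 3) + 156)*(-140) = (1/(-7) + 156)*(-140) = (-⅐ + 156)*(-140) = (1091/7)*(-140) = -21820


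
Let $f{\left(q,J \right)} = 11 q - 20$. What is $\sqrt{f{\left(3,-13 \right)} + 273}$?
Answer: $\sqrt{286} \approx 16.912$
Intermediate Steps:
$f{\left(q,J \right)} = -20 + 11 q$
$\sqrt{f{\left(3,-13 \right)} + 273} = \sqrt{\left(-20 + 11 \cdot 3\right) + 273} = \sqrt{\left(-20 + 33\right) + 273} = \sqrt{13 + 273} = \sqrt{286}$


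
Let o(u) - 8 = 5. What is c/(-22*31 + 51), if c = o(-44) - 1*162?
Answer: 149/631 ≈ 0.23613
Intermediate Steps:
o(u) = 13 (o(u) = 8 + 5 = 13)
c = -149 (c = 13 - 1*162 = 13 - 162 = -149)
c/(-22*31 + 51) = -149/(-22*31 + 51) = -149/(-682 + 51) = -149/(-631) = -149*(-1/631) = 149/631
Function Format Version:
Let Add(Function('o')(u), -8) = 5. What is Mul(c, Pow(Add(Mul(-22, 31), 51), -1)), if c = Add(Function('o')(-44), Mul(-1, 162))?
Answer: Rational(149, 631) ≈ 0.23613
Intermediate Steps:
Function('o')(u) = 13 (Function('o')(u) = Add(8, 5) = 13)
c = -149 (c = Add(13, Mul(-1, 162)) = Add(13, -162) = -149)
Mul(c, Pow(Add(Mul(-22, 31), 51), -1)) = Mul(-149, Pow(Add(Mul(-22, 31), 51), -1)) = Mul(-149, Pow(Add(-682, 51), -1)) = Mul(-149, Pow(-631, -1)) = Mul(-149, Rational(-1, 631)) = Rational(149, 631)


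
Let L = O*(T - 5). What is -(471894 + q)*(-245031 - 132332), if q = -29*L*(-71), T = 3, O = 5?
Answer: 170305431352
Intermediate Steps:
L = -10 (L = 5*(3 - 5) = 5*(-2) = -10)
q = -20590 (q = -29*(-10)*(-71) = 290*(-71) = -20590)
-(471894 + q)*(-245031 - 132332) = -(471894 - 20590)*(-245031 - 132332) = -451304*(-377363) = -1*(-170305431352) = 170305431352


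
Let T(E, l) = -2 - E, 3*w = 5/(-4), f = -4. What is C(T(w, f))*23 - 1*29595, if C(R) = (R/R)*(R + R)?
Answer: -178007/6 ≈ -29668.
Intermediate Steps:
w = -5/12 (w = (5/(-4))/3 = (5*(-¼))/3 = (⅓)*(-5/4) = -5/12 ≈ -0.41667)
C(R) = 2*R (C(R) = 1*(2*R) = 2*R)
C(T(w, f))*23 - 1*29595 = (2*(-2 - 1*(-5/12)))*23 - 1*29595 = (2*(-2 + 5/12))*23 - 29595 = (2*(-19/12))*23 - 29595 = -19/6*23 - 29595 = -437/6 - 29595 = -178007/6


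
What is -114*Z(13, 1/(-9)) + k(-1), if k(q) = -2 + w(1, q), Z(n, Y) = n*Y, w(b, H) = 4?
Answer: 500/3 ≈ 166.67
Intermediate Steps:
Z(n, Y) = Y*n
k(q) = 2 (k(q) = -2 + 4 = 2)
-114*Z(13, 1/(-9)) + k(-1) = -114*1/(-9)*13 + 2 = -114*1*(-1/9)*13 + 2 = -(-38)*13/3 + 2 = -114*(-13/9) + 2 = 494/3 + 2 = 500/3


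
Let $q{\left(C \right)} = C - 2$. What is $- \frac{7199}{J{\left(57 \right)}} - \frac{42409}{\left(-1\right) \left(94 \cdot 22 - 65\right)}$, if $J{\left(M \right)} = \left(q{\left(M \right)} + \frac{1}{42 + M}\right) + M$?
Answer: $- \frac{957266702}{22211267} \approx -43.098$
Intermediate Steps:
$q{\left(C \right)} = -2 + C$
$J{\left(M \right)} = -2 + \frac{1}{42 + M} + 2 M$ ($J{\left(M \right)} = \left(\left(-2 + M\right) + \frac{1}{42 + M}\right) + M = \left(-2 + M + \frac{1}{42 + M}\right) + M = -2 + \frac{1}{42 + M} + 2 M$)
$- \frac{7199}{J{\left(57 \right)}} - \frac{42409}{\left(-1\right) \left(94 \cdot 22 - 65\right)} = - \frac{7199}{\frac{1}{42 + 57} \left(-83 + 2 \cdot 57^{2} + 82 \cdot 57\right)} - \frac{42409}{\left(-1\right) \left(94 \cdot 22 - 65\right)} = - \frac{7199}{\frac{1}{99} \left(-83 + 2 \cdot 3249 + 4674\right)} - \frac{42409}{\left(-1\right) \left(2068 - 65\right)} = - \frac{7199}{\frac{1}{99} \left(-83 + 6498 + 4674\right)} - \frac{42409}{\left(-1\right) 2003} = - \frac{7199}{\frac{1}{99} \cdot 11089} - \frac{42409}{-2003} = - \frac{7199}{\frac{11089}{99}} - - \frac{42409}{2003} = \left(-7199\right) \frac{99}{11089} + \frac{42409}{2003} = - \frac{712701}{11089} + \frac{42409}{2003} = - \frac{957266702}{22211267}$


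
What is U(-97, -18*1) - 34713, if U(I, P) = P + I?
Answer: -34828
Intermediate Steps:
U(I, P) = I + P
U(-97, -18*1) - 34713 = (-97 - 18*1) - 34713 = (-97 - 18) - 34713 = -115 - 34713 = -34828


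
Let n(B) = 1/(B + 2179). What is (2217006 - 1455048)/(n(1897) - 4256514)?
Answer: -3105740808/17349551063 ≈ -0.17901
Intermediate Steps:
n(B) = 1/(2179 + B)
(2217006 - 1455048)/(n(1897) - 4256514) = (2217006 - 1455048)/(1/(2179 + 1897) - 4256514) = 761958/(1/4076 - 4256514) = 761958/(-17349551063/4076) = 761958*(-4076/17349551063) = -3105740808/17349551063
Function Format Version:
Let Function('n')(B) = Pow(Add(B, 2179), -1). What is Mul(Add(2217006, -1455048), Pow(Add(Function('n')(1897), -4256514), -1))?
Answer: Rational(-3105740808, 17349551063) ≈ -0.17901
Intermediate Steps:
Function('n')(B) = Pow(Add(2179, B), -1)
Mul(Add(2217006, -1455048), Pow(Add(Function('n')(1897), -4256514), -1)) = Mul(Add(2217006, -1455048), Pow(Add(Pow(Add(2179, 1897), -1), -4256514), -1)) = Mul(761958, Pow(Add(Pow(4076, -1), -4256514), -1)) = Mul(761958, Pow(Add(Rational(1, 4076), -4256514), -1)) = Mul(761958, Pow(Rational(-17349551063, 4076), -1)) = Mul(761958, Rational(-4076, 17349551063)) = Rational(-3105740808, 17349551063)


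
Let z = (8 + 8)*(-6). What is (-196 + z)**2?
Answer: 85264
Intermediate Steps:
z = -96 (z = 16*(-6) = -96)
(-196 + z)**2 = (-196 - 96)**2 = (-292)**2 = 85264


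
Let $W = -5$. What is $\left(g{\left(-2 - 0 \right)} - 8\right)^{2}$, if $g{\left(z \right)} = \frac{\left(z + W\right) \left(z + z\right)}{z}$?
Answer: $484$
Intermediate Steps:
$g{\left(z \right)} = -10 + 2 z$ ($g{\left(z \right)} = \frac{\left(z - 5\right) \left(z + z\right)}{z} = \frac{\left(-5 + z\right) 2 z}{z} = \frac{2 z \left(-5 + z\right)}{z} = -10 + 2 z$)
$\left(g{\left(-2 - 0 \right)} - 8\right)^{2} = \left(\left(-10 + 2 \left(-2 - 0\right)\right) - 8\right)^{2} = \left(\left(-10 + 2 \left(-2 + 0\right)\right) - 8\right)^{2} = \left(\left(-10 + 2 \left(-2\right)\right) - 8\right)^{2} = \left(\left(-10 - 4\right) - 8\right)^{2} = \left(-14 - 8\right)^{2} = \left(-22\right)^{2} = 484$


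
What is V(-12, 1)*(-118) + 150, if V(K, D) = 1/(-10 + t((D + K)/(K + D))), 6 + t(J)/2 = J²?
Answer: 1559/10 ≈ 155.90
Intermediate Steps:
t(J) = -12 + 2*J²
V(K, D) = -1/20 (V(K, D) = 1/(-10 + (-12 + 2*((D + K)/(K + D))²)) = 1/(-10 + (-12 + 2*((D + K)/(D + K))²)) = 1/(-10 + (-12 + 2*1²)) = 1/(-10 + (-12 + 2*1)) = 1/(-10 + (-12 + 2)) = 1/(-10 - 10) = 1/(-20) = -1/20)
V(-12, 1)*(-118) + 150 = -1/20*(-118) + 150 = 59/10 + 150 = 1559/10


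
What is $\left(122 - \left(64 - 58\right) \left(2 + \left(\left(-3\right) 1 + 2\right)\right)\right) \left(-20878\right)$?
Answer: $-2421848$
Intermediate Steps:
$\left(122 - \left(64 - 58\right) \left(2 + \left(\left(-3\right) 1 + 2\right)\right)\right) \left(-20878\right) = \left(122 - 6 \left(2 + \left(-3 + 2\right)\right)\right) \left(-20878\right) = \left(122 - 6 \left(2 - 1\right)\right) \left(-20878\right) = \left(122 - 6 \cdot 1\right) \left(-20878\right) = \left(122 - 6\right) \left(-20878\right) = 116 \left(-20878\right) = -2421848$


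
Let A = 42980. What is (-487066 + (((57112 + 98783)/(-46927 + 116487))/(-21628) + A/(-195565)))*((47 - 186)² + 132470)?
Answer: -870083815592581836230061/11768661131168 ≈ -7.3932e+10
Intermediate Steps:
(-487066 + (((57112 + 98783)/(-46927 + 116487))/(-21628) + A/(-195565)))*((47 - 186)² + 132470) = (-487066 + (((57112 + 98783)/(-46927 + 116487))/(-21628) + 42980/(-195565)))*((47 - 186)² + 132470) = (-487066 + ((155895/69560)*(-1/21628) + 42980*(-1/195565)))*((-139)² + 132470) = (-487066 + ((155895*(1/69560))*(-1/21628) - 8596/39113))*(19321 + 132470) = (-487066 + ((31179/13912)*(-1/21628) - 8596/39113))*151791 = (-487066 + (-31179/300888736 - 8596/39113))*151791 = (-487066 - 2587659078883/11768661131168)*151791 = -5732117290172551971/11768661131168*151791 = -870083815592581836230061/11768661131168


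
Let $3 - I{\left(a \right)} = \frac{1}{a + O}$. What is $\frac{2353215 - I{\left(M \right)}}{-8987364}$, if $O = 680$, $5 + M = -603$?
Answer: $- \frac{169431265}{647090208} \approx -0.26184$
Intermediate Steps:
$M = -608$ ($M = -5 - 603 = -608$)
$I{\left(a \right)} = 3 - \frac{1}{680 + a}$ ($I{\left(a \right)} = 3 - \frac{1}{a + 680} = 3 - \frac{1}{680 + a}$)
$\frac{2353215 - I{\left(M \right)}}{-8987364} = \frac{2353215 - \frac{2039 + 3 \left(-608\right)}{680 - 608}}{-8987364} = \left(2353215 - \frac{2039 - 1824}{72}\right) \left(- \frac{1}{8987364}\right) = \left(2353215 - \frac{1}{72} \cdot 215\right) \left(- \frac{1}{8987364}\right) = \left(2353215 - \frac{215}{72}\right) \left(- \frac{1}{8987364}\right) = \frac{169431265}{72} \left(- \frac{1}{8987364}\right) = - \frac{169431265}{647090208}$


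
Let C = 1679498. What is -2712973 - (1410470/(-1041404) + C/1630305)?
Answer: -2303050844447249951/848903074110 ≈ -2.7130e+6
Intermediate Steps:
-2712973 - (1410470/(-1041404) + C/1630305) = -2712973 - (1410470/(-1041404) + 1679498/1630305) = -2712973 - (1410470*(-1/1041404) + 1679498*(1/1630305)) = -2712973 - (-705235/520702 + 1679498/1630305) = -2712973 - 1*(-275230179079/848903074110) = -2712973 + 275230179079/848903074110 = -2303050844447249951/848903074110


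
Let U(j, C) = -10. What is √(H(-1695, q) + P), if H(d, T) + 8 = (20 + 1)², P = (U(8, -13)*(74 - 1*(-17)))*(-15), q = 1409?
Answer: √14083 ≈ 118.67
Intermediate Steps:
P = 13650 (P = -10*(74 - 1*(-17))*(-15) = -10*(74 + 17)*(-15) = -10*91*(-15) = -910*(-15) = 13650)
H(d, T) = 433 (H(d, T) = -8 + (20 + 1)² = -8 + 21² = -8 + 441 = 433)
√(H(-1695, q) + P) = √(433 + 13650) = √14083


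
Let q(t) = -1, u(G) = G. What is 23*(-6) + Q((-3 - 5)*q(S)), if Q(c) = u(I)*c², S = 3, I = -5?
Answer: -458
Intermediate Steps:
Q(c) = -5*c²
23*(-6) + Q((-3 - 5)*q(S)) = 23*(-6) - 5*(-3 - 5)² = -138 - 5*(-8*(-1))² = -138 - 5*8² = -138 - 5*64 = -138 - 320 = -458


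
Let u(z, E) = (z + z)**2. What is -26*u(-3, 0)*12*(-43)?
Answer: 482976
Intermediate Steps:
u(z, E) = 4*z**2 (u(z, E) = (2*z)**2 = 4*z**2)
-26*u(-3, 0)*12*(-43) = -26*4*(-3)**2*12*(-43) = -26*4*9*12*(-43) = -936*12*(-43) = -26*432*(-43) = -11232*(-43) = 482976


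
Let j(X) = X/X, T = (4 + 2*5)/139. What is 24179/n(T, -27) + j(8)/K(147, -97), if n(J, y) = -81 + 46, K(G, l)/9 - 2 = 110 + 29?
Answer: -30683116/44415 ≈ -690.83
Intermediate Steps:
K(G, l) = 1269 (K(G, l) = 18 + 9*(110 + 29) = 18 + 9*139 = 18 + 1251 = 1269)
T = 14/139 (T = (4 + 10)*(1/139) = 14*(1/139) = 14/139 ≈ 0.10072)
j(X) = 1
n(J, y) = -35
24179/n(T, -27) + j(8)/K(147, -97) = 24179/(-35) + 1/1269 = 24179*(-1/35) + 1*(1/1269) = -24179/35 + 1/1269 = -30683116/44415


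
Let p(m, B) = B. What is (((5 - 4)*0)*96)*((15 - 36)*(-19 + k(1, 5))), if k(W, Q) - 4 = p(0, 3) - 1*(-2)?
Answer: 0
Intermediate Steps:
k(W, Q) = 9 (k(W, Q) = 4 + (3 - 1*(-2)) = 4 + (3 + 2) = 4 + 5 = 9)
(((5 - 4)*0)*96)*((15 - 36)*(-19 + k(1, 5))) = (((5 - 4)*0)*96)*((15 - 36)*(-19 + 9)) = ((1*0)*96)*(-21*(-10)) = (0*96)*210 = 0*210 = 0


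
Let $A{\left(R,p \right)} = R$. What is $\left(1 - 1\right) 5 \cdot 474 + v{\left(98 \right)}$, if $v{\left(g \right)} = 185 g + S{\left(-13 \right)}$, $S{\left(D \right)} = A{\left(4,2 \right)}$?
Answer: $18134$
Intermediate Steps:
$S{\left(D \right)} = 4$
$v{\left(g \right)} = 4 + 185 g$ ($v{\left(g \right)} = 185 g + 4 = 4 + 185 g$)
$\left(1 - 1\right) 5 \cdot 474 + v{\left(98 \right)} = \left(1 - 1\right) 5 \cdot 474 + \left(4 + 185 \cdot 98\right) = 0 \cdot 5 \cdot 474 + \left(4 + 18130\right) = 0 \cdot 474 + 18134 = 0 + 18134 = 18134$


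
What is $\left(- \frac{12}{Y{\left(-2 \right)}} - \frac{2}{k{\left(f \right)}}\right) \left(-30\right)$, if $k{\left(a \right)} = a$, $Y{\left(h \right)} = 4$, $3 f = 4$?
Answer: $135$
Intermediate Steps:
$f = \frac{4}{3}$ ($f = \frac{1}{3} \cdot 4 = \frac{4}{3} \approx 1.3333$)
$\left(- \frac{12}{Y{\left(-2 \right)}} - \frac{2}{k{\left(f \right)}}\right) \left(-30\right) = \left(- \frac{12}{4} - \frac{2}{\frac{4}{3}}\right) \left(-30\right) = \left(\left(-12\right) \frac{1}{4} - \frac{3}{2}\right) \left(-30\right) = \left(-3 - \frac{3}{2}\right) \left(-30\right) = \left(- \frac{9}{2}\right) \left(-30\right) = 135$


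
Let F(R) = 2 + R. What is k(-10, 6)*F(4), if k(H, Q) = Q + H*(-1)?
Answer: 96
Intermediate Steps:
k(H, Q) = Q - H
k(-10, 6)*F(4) = (6 - 1*(-10))*(2 + 4) = (6 + 10)*6 = 16*6 = 96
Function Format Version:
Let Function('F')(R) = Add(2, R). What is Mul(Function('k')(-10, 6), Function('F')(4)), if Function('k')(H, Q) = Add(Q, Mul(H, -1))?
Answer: 96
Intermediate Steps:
Function('k')(H, Q) = Add(Q, Mul(-1, H))
Mul(Function('k')(-10, 6), Function('F')(4)) = Mul(Add(6, Mul(-1, -10)), Add(2, 4)) = Mul(Add(6, 10), 6) = Mul(16, 6) = 96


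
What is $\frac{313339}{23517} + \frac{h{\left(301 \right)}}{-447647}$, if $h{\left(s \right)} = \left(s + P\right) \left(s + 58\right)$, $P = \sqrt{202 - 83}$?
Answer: $\frac{10594156910}{809793423} - \frac{359 \sqrt{119}}{447647} \approx 13.074$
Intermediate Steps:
$P = \sqrt{119} \approx 10.909$
$h{\left(s \right)} = \left(58 + s\right) \left(s + \sqrt{119}\right)$ ($h{\left(s \right)} = \left(s + \sqrt{119}\right) \left(s + 58\right) = \left(s + \sqrt{119}\right) \left(58 + s\right) = \left(58 + s\right) \left(s + \sqrt{119}\right)$)
$\frac{313339}{23517} + \frac{h{\left(301 \right)}}{-447647} = \frac{313339}{23517} + \frac{301^{2} + 58 \cdot 301 + 58 \sqrt{119} + 301 \sqrt{119}}{-447647} = 313339 \cdot \frac{1}{23517} + \left(90601 + 17458 + 58 \sqrt{119} + 301 \sqrt{119}\right) \left(- \frac{1}{447647}\right) = \frac{24103}{1809} + \left(108059 + 359 \sqrt{119}\right) \left(- \frac{1}{447647}\right) = \frac{24103}{1809} - \left(\frac{108059}{447647} + \frac{359 \sqrt{119}}{447647}\right) = \frac{10594156910}{809793423} - \frac{359 \sqrt{119}}{447647}$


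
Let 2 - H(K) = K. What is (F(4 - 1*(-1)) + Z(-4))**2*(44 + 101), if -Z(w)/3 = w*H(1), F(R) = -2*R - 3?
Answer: 145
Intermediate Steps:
H(K) = 2 - K
F(R) = -3 - 2*R
Z(w) = -3*w (Z(w) = -3*w*(2 - 1*1) = -3*w*(2 - 1) = -3*w)
(F(4 - 1*(-1)) + Z(-4))**2*(44 + 101) = ((-3 - 2*(4 - 1*(-1))) - 3*(-4))**2*(44 + 101) = ((-3 - 2*(4 + 1)) + 12)**2*145 = ((-3 - 2*5) + 12)**2*145 = ((-3 - 10) + 12)**2*145 = (-13 + 12)**2*145 = (-1)**2*145 = 1*145 = 145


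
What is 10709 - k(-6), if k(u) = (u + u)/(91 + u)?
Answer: 910277/85 ≈ 10709.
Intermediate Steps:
k(u) = 2*u/(91 + u) (k(u) = (2*u)/(91 + u) = 2*u/(91 + u))
10709 - k(-6) = 10709 - 2*(-6)/(91 - 6) = 10709 - 2*(-6)/85 = 10709 - 1*(-12/85) = 10709 + 12/85 = 910277/85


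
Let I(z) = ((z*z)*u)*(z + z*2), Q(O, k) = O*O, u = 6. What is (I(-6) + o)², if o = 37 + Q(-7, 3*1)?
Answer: 14455204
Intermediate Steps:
Q(O, k) = O²
I(z) = 18*z³ (I(z) = ((z*z)*6)*(z + z*2) = (z²*6)*(z + 2*z) = (6*z²)*(3*z) = 18*z³)
o = 86 (o = 37 + (-7)² = 37 + 49 = 86)
(I(-6) + o)² = (18*(-6)³ + 86)² = (18*(-216) + 86)² = (-3888 + 86)² = (-3802)² = 14455204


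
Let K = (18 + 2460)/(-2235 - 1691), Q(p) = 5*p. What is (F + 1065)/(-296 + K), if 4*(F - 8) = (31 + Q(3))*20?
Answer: -2557789/582287 ≈ -4.3927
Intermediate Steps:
F = 238 (F = 8 + ((31 + 5*3)*20)/4 = 8 + ((31 + 15)*20)/4 = 8 + (46*20)/4 = 8 + (¼)*920 = 8 + 230 = 238)
K = -1239/1963 (K = 2478/(-3926) = 2478*(-1/3926) = -1239/1963 ≈ -0.63118)
(F + 1065)/(-296 + K) = (238 + 1065)/(-296 - 1239/1963) = 1303/(-582287/1963) = 1303*(-1963/582287) = -2557789/582287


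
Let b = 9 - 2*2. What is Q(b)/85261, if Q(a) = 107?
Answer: 107/85261 ≈ 0.0012550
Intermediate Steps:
b = 5 (b = 9 - 4 = 5)
Q(b)/85261 = 107/85261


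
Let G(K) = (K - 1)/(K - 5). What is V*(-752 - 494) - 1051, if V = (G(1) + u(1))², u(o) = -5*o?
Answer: -32201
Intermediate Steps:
G(K) = (-1 + K)/(-5 + K)
V = 25 (V = ((-1 + 1)/(-5 + 1) - 5*1)² = (0/(-4) - 5)² = (-¼*0 - 5)² = (0 - 5)² = (-5)² = 25)
V*(-752 - 494) - 1051 = 25*(-752 - 494) - 1051 = 25*(-1246) - 1051 = -31150 - 1051 = -32201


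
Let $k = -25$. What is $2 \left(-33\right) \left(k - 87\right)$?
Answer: $7392$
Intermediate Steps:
$2 \left(-33\right) \left(k - 87\right) = 2 \left(-33\right) \left(-25 - 87\right) = \left(-66\right) \left(-112\right) = 7392$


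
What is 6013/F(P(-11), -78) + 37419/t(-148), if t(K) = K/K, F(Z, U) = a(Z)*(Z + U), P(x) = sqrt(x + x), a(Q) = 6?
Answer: 228402245/6106 - 6013*I*sqrt(22)/36636 ≈ 37406.0 - 0.76983*I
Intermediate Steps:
P(x) = sqrt(2)*sqrt(x) (P(x) = sqrt(2*x) = sqrt(2)*sqrt(x))
F(Z, U) = 6*U + 6*Z (F(Z, U) = 6*(Z + U) = 6*(U + Z) = 6*U + 6*Z)
t(K) = 1
6013/F(P(-11), -78) + 37419/t(-148) = 6013/(6*(-78) + 6*(sqrt(2)*sqrt(-11))) + 37419/1 = 6013/(-468 + 6*(sqrt(2)*(I*sqrt(11)))) + 37419*1 = 6013/(-468 + 6*(I*sqrt(22))) + 37419 = 6013/(-468 + 6*I*sqrt(22)) + 37419 = 37419 + 6013/(-468 + 6*I*sqrt(22))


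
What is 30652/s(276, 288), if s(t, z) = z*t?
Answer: 7663/19872 ≈ 0.38562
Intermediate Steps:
s(t, z) = t*z
30652/s(276, 288) = 30652/((276*288)) = 30652/79488 = 30652*(1/79488) = 7663/19872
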